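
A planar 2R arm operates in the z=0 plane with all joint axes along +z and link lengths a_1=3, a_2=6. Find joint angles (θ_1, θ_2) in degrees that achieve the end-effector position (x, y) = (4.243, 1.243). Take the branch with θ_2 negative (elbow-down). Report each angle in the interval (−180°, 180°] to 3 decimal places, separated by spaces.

122.642 -134.991

cos θ_2 = (19.5481−3²−6²)/(2·3·6) = -0.7070; θ_2 = -134.9911° (elbow-down)
β = atan2(1.2430,4.2430) = 16.3281°; ψ = atan2(-4.2433,-1.2420) = -106.3144°
θ_1 = β − ψ = 122.6425°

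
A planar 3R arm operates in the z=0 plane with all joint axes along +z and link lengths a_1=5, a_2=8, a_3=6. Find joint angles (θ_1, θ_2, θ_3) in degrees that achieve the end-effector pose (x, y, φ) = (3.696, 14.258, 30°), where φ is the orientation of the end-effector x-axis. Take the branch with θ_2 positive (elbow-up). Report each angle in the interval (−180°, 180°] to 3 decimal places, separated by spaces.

wrist centre = target − a_3·(cos φ, sin φ) = (-1.5002, 11.2580)
cos θ_2 = (128.9930−5²−8²)/(2·5·8) = 0.4999; θ_2 = 60.0058° (elbow-up)
β = atan2(11.2580,-1.5002) = 97.5901°; ψ = atan2(6.9286,8.9993) = 37.5928°
θ_1 = β − ψ = 59.9972°
θ_3 = φ − θ_1 − θ_2 = -90.0030° (wrapped to (-180°,180°])

59.997 60.006 -90.003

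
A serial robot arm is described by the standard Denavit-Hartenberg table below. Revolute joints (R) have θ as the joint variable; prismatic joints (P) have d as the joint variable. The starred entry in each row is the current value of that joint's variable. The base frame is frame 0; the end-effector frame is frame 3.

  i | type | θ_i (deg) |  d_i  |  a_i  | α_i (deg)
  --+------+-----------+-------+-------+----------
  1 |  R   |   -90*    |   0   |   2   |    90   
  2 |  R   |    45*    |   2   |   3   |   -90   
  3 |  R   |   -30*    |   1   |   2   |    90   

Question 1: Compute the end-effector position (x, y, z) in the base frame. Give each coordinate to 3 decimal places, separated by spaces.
after link 1: o_1 = (0.0000, -2.0000, 0.0000)
after link 2: o_2 = (-2.0000, -4.1213, 2.1213)
after link 3: o_3 = (-3.0000, -4.6390, 4.0532)

-3.000 -4.639 4.053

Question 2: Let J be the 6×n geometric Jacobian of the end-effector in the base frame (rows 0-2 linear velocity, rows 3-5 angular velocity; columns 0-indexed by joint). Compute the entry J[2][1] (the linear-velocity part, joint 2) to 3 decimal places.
2.639

axis z_1 = (-1.0000,-0.0000,0.0000); lever o_n−o_1 = (-3.0000,-2.6390,4.0532)
cross product → J_v[:, 1] = (-0.0000,4.0532,2.6390)
J_ω[:, 1] = z_1
entry J[2][1] = 2.6390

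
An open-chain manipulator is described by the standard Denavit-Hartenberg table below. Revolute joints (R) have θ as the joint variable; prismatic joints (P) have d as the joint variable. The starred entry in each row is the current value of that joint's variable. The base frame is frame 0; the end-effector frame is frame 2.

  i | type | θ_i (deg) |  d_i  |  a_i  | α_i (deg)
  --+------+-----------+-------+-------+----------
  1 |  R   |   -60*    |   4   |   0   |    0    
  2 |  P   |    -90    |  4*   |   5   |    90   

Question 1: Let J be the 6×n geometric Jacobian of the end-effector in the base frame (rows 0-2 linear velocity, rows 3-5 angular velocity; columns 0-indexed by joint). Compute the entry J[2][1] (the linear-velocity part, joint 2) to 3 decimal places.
prismatic axis z_1 = (0.0000,0.0000,1.0000)
J_v[:, 1] = z_1; J_ω[:, 1] = (0,0,0)
entry J[2][1] = 1.0000

1.000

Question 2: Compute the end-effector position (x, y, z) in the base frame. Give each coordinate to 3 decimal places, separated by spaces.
after link 1: o_1 = (0.0000, 0.0000, 4.0000)
after link 2: o_2 = (-4.3301, -2.5000, 8.0000)

-4.330 -2.500 8.000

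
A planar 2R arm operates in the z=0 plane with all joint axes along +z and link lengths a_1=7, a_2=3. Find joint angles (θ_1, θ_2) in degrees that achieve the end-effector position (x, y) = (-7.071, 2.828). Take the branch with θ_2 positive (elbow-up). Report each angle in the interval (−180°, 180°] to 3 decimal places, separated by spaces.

cos θ_2 = (57.9966−7²−3²)/(2·7·3) = -0.0001; θ_2 = 90.0046° (elbow-up)
β = atan2(2.8280,-7.0710) = 158.2014°; ψ = atan2(3.0000,6.9998) = 23.1993°
θ_1 = β − ψ = 135.0021°

135.002 90.005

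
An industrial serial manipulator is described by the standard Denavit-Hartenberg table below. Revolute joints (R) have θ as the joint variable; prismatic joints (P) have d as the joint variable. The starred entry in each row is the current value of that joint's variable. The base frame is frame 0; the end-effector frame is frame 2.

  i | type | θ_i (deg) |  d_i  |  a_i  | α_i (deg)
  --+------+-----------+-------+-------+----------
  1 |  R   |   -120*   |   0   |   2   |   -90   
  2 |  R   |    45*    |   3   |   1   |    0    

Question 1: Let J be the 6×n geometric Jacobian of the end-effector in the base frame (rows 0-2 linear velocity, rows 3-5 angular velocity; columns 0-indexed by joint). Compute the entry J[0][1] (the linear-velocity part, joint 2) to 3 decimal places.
0.354

axis z_1 = (0.8660,-0.5000,0.0000); lever o_n−o_1 = (2.2445,-2.1124,-0.7071)
cross product → J_v[:, 1] = (0.3536,0.6124,-0.7071)
J_ω[:, 1] = z_1
entry J[0][1] = 0.3536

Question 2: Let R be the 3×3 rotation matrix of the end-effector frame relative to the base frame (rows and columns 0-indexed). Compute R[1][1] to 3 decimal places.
End-effector y-axis (col 1 of R) = (0.3536,0.6124,-0.7071)
R[1][1] = 0.6124

0.612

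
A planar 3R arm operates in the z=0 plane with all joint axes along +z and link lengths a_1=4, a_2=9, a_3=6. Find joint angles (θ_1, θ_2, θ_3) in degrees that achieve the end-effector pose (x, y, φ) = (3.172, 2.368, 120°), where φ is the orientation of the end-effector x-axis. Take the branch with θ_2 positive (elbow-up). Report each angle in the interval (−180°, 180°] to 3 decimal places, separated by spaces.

-134.991 134.996 119.996

wrist centre = target − a_3·(cos φ, sin φ) = (6.1720, -2.8282)
cos θ_2 = (46.0920−4²−9²)/(2·4·9) = -0.7071; θ_2 = 134.9958° (elbow-up)
β = atan2(-2.8282,6.1720) = -24.6183°; ψ = atan2(6.3644,-2.3635) = 110.3730°
θ_1 = β − ψ = -134.9913°
θ_3 = φ − θ_1 − θ_2 = 119.9955° (wrapped to (-180°,180°])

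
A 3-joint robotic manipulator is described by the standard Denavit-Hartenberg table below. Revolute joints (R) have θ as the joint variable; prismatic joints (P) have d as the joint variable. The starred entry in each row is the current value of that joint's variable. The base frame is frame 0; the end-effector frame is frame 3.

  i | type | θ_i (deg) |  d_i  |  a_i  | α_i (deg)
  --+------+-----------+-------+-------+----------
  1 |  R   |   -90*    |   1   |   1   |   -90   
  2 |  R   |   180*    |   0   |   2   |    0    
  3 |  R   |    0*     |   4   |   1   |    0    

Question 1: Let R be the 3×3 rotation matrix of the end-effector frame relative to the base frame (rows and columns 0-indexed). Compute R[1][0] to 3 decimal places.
1.000

End-effector x-axis (col 0 of R) = (-0.0000,1.0000,-0.0000)
R[1][0] = 1.0000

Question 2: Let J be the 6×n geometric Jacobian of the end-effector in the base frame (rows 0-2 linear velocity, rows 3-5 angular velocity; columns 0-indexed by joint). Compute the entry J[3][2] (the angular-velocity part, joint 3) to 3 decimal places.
1.000

axis z_2 = (1.0000,0.0000,0.0000); lever o_n−o_2 = (4.0000,1.0000,0.0000)
cross product → J_v[:, 2] = (-0.0000,0.0000,1.0000)
J_ω[:, 2] = z_2
entry J[3][2] = 1.0000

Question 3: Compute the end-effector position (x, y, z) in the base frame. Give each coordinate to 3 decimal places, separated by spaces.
after link 1: o_1 = (0.0000, -1.0000, 1.0000)
after link 2: o_2 = (-0.0000, 1.0000, 1.0000)
after link 3: o_3 = (4.0000, 2.0000, 1.0000)

4.000 2.000 1.000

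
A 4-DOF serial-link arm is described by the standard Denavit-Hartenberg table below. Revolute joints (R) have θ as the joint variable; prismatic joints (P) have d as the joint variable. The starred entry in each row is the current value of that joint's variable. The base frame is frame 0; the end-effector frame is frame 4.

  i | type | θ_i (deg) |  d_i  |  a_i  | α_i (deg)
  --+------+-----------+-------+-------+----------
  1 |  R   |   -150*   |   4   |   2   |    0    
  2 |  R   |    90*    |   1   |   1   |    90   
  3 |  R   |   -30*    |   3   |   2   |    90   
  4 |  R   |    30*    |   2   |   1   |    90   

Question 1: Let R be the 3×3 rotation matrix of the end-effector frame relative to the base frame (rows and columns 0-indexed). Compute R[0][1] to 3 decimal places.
-0.250

End-effector y-axis (col 1 of R) = (-0.2500,0.4330,-0.8660)
R[0][1] = -0.2500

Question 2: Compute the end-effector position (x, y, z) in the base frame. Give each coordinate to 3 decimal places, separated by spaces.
after link 1: o_1 = (-1.7321, -1.0000, 4.0000)
after link 2: o_2 = (-1.2321, -1.8660, 5.0000)
after link 3: o_3 = (-2.9641, -4.8660, 4.0000)
after link 4: o_4 = (-3.5221, -4.8995, 1.8349)

-3.522 -4.900 1.835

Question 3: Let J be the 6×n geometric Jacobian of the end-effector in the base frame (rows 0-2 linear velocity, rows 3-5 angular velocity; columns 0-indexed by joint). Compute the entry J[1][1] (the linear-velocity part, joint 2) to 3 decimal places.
axis z_1 = (0.0000,0.0000,1.0000); lever o_n−o_1 = (-1.7901,-3.8995,-2.1651)
cross product → J_v[:, 1] = (3.8995,-1.7901,0.0000)
J_ω[:, 1] = z_1
entry J[1][1] = -1.7901

-1.790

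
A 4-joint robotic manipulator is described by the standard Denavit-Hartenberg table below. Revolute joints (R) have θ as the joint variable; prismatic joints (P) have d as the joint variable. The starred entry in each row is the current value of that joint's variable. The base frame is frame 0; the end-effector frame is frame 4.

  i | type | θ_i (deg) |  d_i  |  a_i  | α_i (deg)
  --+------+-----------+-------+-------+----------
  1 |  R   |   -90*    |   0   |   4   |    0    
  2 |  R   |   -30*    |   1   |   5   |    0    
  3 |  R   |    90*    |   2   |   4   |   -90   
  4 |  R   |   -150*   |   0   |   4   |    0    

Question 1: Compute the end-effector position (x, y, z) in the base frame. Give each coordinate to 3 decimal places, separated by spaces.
after link 1: o_1 = (0.0000, -4.0000, 0.0000)
after link 2: o_2 = (-2.5000, -8.3301, 1.0000)
after link 3: o_3 = (0.9641, -10.3301, 3.0000)
after link 4: o_4 = (-2.0359, -8.5981, 5.0000)

-2.036 -8.598 5.000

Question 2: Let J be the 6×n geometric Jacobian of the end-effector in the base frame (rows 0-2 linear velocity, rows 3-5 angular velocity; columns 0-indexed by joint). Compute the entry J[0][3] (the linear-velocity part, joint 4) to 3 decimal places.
1.732

axis z_3 = (0.5000,0.8660,0.0000); lever o_n−o_3 = (-3.0000,1.7321,2.0000)
cross product → J_v[:, 3] = (1.7321,-1.0000,3.4641)
J_ω[:, 3] = z_3
entry J[0][3] = 1.7321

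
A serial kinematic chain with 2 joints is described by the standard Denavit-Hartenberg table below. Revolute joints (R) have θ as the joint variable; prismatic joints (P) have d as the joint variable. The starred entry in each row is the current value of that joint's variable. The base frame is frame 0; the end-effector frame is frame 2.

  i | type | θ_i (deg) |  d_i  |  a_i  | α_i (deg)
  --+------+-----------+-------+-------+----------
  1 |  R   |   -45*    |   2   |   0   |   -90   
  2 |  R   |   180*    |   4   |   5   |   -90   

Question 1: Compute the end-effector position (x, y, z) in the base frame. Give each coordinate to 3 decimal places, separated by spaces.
-0.707 6.364 2.000

after link 1: o_1 = (0.0000, 0.0000, 2.0000)
after link 2: o_2 = (-0.7071, 6.3640, 2.0000)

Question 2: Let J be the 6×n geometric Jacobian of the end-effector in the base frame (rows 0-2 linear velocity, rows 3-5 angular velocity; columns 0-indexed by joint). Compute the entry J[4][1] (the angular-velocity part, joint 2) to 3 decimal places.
axis z_1 = (0.7071,0.7071,0.0000); lever o_n−o_1 = (-0.7071,6.3640,-0.0000)
cross product → J_v[:, 1] = (-0.0000,0.0000,5.0000)
J_ω[:, 1] = z_1
entry J[4][1] = 0.7071

0.707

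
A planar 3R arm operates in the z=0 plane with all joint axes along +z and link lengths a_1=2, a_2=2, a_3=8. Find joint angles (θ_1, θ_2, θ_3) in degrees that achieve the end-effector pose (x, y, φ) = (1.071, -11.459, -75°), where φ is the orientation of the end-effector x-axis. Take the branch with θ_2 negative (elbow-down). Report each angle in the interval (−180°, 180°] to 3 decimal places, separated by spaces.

-89.965 -30.062 45.026

wrist centre = target − a_3·(cos φ, sin φ) = (-0.9996, -3.7316)
cos θ_2 = (14.9239−2²−2²)/(2·2·2) = 0.8655; θ_2 = -30.0617° (elbow-down)
β = atan2(-3.7316,-0.9996) = -104.9953°; ψ = atan2(-1.0019,3.7310) = -15.0308°
θ_1 = β − ψ = -89.9645°
θ_3 = φ − θ_1 − θ_2 = 45.0262° (wrapped to (-180°,180°])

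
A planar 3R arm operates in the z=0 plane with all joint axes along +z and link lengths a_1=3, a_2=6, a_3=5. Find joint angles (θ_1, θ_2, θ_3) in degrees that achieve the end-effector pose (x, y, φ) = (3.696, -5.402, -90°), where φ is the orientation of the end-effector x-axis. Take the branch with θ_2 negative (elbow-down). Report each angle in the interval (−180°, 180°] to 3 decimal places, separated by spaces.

120.004 -150.003 -60.000

wrist centre = target − a_3·(cos φ, sin φ) = (3.6960, -0.4020)
cos θ_2 = (13.8220−3²−6²)/(2·3·6) = -0.8661; θ_2 = -150.0034° (elbow-down)
β = atan2(-0.4020,3.6960) = -6.2074°; ψ = atan2(-2.9997,-2.1963) = -126.2110°
θ_1 = β − ψ = 120.0036°
θ_3 = φ − θ_1 − θ_2 = -60.0002° (wrapped to (-180°,180°])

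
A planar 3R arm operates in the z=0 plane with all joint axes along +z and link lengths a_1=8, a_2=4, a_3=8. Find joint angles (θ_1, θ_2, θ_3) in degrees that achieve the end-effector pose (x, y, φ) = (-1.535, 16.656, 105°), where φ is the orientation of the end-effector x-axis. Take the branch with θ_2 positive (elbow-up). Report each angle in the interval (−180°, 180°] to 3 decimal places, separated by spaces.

60.004 89.994 -44.998

wrist centre = target − a_3·(cos φ, sin φ) = (0.5356, 8.9286)
cos θ_2 = (80.0066−8²−4²)/(2·8·4) = 0.0001; θ_2 = 89.9941° (elbow-up)
β = atan2(8.9286,0.5356) = 86.5674°; ψ = atan2(4.0000,8.0004) = 26.5639°
θ_1 = β − ψ = 60.0035°
θ_3 = φ − θ_1 − θ_2 = -44.9976° (wrapped to (-180°,180°])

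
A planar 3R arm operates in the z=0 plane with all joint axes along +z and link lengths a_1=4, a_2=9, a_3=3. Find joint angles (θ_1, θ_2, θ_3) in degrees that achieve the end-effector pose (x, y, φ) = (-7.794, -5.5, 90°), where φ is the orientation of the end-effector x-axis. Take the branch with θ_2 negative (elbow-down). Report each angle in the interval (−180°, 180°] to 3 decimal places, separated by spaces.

-89.997 -60.003 -120.000

wrist centre = target − a_3·(cos φ, sin φ) = (-7.7940, -8.5000)
cos θ_2 = (132.9964−4²−9²)/(2·4·9) = 0.5000; θ_2 = -60.0033° (elbow-down)
β = atan2(-8.5000,-7.7940) = -132.5190°; ψ = atan2(-7.7945,8.4996) = -42.5223°
θ_1 = β − ψ = -89.9967°
θ_3 = φ − θ_1 − θ_2 = -120.0000° (wrapped to (-180°,180°])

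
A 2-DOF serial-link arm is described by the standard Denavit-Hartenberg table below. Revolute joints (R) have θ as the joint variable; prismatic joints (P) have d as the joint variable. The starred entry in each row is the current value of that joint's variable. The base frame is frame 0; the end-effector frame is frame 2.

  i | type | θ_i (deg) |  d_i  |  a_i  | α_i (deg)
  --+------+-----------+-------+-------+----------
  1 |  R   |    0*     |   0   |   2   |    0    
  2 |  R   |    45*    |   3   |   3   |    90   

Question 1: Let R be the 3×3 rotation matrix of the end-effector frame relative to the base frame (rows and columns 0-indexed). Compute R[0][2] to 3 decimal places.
0.707

End-effector z-axis (col 2 of R) = (0.7071,-0.7071,0.0000)
R[0][2] = 0.7071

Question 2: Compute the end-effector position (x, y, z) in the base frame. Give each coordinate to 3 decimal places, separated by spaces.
4.121 2.121 3.000

after link 1: o_1 = (2.0000, 0.0000, 0.0000)
after link 2: o_2 = (4.1213, 2.1213, 3.0000)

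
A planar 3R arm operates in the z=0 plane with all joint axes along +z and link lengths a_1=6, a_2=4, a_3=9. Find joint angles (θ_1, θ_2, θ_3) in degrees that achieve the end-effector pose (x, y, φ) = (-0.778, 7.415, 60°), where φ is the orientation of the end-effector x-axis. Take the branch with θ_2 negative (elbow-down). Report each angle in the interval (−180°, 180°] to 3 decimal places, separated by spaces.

-134.997 -119.998 -45.004

wrist centre = target − a_3·(cos φ, sin φ) = (-5.2780, -0.3792)
cos θ_2 = (28.0011−6²−4²)/(2·6·4) = -0.5000; θ_2 = -119.9985° (elbow-down)
β = atan2(-0.3792,-5.2780) = -175.8903°; ψ = atan2(-3.4642,4.0001) = -40.8932°
θ_1 = β − ψ = -134.9971°
θ_3 = φ − θ_1 − θ_2 = -45.0044° (wrapped to (-180°,180°])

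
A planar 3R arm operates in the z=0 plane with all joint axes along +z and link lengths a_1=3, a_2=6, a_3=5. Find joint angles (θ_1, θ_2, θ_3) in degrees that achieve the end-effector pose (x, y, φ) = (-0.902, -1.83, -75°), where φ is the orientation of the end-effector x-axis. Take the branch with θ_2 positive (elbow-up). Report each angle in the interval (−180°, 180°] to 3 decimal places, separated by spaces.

wrist centre = target − a_3·(cos φ, sin φ) = (-2.1961, 2.9996)
cos θ_2 = (13.8206−3²−6²)/(2·3·6) = -0.8661; θ_2 = 150.0079° (elbow-up)
β = atan2(2.9996,-2.1961) = 126.2087°; ψ = atan2(2.9993,-2.1966) = 126.2177°
θ_1 = β − ψ = -0.0090°
θ_3 = φ − θ_1 − θ_2 = 135.0011° (wrapped to (-180°,180°])

-0.009 150.008 135.001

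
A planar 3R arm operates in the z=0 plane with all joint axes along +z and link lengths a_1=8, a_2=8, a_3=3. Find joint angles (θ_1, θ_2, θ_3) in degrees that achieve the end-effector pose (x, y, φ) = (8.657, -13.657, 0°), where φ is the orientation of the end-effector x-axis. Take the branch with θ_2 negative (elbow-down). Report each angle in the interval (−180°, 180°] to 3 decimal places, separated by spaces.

-45.001 -44.996 89.998

wrist centre = target − a_3·(cos φ, sin φ) = (5.6570, -13.6570)
cos θ_2 = (218.5153−8²−8²)/(2·8·8) = 0.7072; θ_2 = -44.9964° (elbow-down)
β = atan2(-13.6570,5.6570) = -67.4997°; ψ = atan2(-5.6565,13.6572) = -22.4982°
θ_1 = β − ψ = -45.0015°
θ_3 = φ − θ_1 − θ_2 = 89.9979° (wrapped to (-180°,180°])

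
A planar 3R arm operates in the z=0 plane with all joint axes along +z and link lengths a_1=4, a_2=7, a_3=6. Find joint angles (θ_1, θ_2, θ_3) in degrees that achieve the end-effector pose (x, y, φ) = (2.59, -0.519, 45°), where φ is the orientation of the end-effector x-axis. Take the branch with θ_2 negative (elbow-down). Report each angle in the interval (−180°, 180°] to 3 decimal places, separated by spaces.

-8.283 -134.996 -171.721

wrist centre = target − a_3·(cos φ, sin φ) = (-1.6526, -4.7616)
cos θ_2 = (25.4044−4²−7²)/(2·4·7) = -0.7071; θ_2 = -134.9965° (elbow-down)
β = atan2(-4.7616,-1.6526) = -109.1405°; ψ = atan2(-4.9501,-0.9494) = -100.8578°
θ_1 = β − ψ = -8.2828°
θ_3 = φ − θ_1 − θ_2 = -171.7207° (wrapped to (-180°,180°])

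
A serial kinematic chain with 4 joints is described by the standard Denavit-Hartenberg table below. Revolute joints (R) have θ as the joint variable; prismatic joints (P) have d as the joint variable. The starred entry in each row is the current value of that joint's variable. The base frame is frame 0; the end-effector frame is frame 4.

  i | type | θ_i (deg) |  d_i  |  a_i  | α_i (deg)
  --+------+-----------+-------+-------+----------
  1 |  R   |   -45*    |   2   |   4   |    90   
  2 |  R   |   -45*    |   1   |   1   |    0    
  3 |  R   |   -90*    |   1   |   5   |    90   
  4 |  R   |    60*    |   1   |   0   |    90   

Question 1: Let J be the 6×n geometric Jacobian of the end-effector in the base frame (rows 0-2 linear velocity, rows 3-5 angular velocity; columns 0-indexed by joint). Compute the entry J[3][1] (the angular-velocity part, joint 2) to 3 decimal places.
-0.707

axis z_1 = (-0.7071,-0.7071,0.0000); lever o_n−o_1 = (-3.9142,1.0858,-3.5355)
cross product → J_v[:, 1] = (2.5000,-2.5000,-3.5355)
J_ω[:, 1] = z_1
entry J[3][1] = -0.7071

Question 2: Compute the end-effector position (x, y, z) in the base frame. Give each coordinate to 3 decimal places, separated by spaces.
-1.086 -1.743 -1.536

after link 1: o_1 = (2.8284, -2.8284, 2.0000)
after link 2: o_2 = (2.6213, -4.0355, 1.2929)
after link 3: o_3 = (-0.5858, -2.2426, -2.2426)
after link 4: o_4 = (-1.0858, -1.7426, -1.5355)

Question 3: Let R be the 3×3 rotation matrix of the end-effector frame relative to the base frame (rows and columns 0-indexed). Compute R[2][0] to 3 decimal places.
End-effector x-axis (col 0 of R) = (-0.8624,-0.3624,-0.3536)
R[2][0] = -0.3536

-0.354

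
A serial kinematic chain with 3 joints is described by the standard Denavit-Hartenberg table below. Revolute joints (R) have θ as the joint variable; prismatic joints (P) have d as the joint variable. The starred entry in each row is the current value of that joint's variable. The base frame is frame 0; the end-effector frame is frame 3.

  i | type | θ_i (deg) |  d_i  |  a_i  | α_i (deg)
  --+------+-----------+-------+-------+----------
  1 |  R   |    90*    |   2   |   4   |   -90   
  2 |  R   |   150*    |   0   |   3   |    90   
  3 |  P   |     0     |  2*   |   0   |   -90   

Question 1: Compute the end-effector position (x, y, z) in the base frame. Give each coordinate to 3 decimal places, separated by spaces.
after link 1: o_1 = (0.0000, 4.0000, 2.0000)
after link 2: o_2 = (-0.0000, 1.4019, 0.5000)
after link 3: o_3 = (-0.0000, 2.4019, -1.2321)

-0.000 2.402 -1.232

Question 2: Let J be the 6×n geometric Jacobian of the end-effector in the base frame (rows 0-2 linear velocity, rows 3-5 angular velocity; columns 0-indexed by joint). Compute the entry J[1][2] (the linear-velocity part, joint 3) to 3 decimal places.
0.500

prismatic axis z_2 = (-0.0000,0.5000,-0.8660)
J_v[:, 2] = z_2; J_ω[:, 2] = (0,0,0)
entry J[1][2] = 0.5000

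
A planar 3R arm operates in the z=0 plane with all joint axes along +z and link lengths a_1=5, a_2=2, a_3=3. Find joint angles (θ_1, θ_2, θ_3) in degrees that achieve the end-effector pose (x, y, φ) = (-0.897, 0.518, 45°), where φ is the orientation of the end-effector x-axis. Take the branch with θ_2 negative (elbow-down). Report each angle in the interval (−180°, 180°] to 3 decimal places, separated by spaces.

-135.005 -149.992 -30.003

wrist centre = target − a_3·(cos φ, sin φ) = (-3.0183, -1.6033)
cos θ_2 = (11.6809−5²−2²)/(2·5·2) = -0.8660; θ_2 = -149.9920° (elbow-down)
β = atan2(-1.6033,-3.0183) = -152.0229°; ψ = atan2(-1.0002,3.2681) = -17.0174°
θ_1 = β − ψ = -135.0055°
θ_3 = φ − θ_1 − θ_2 = -30.0025° (wrapped to (-180°,180°])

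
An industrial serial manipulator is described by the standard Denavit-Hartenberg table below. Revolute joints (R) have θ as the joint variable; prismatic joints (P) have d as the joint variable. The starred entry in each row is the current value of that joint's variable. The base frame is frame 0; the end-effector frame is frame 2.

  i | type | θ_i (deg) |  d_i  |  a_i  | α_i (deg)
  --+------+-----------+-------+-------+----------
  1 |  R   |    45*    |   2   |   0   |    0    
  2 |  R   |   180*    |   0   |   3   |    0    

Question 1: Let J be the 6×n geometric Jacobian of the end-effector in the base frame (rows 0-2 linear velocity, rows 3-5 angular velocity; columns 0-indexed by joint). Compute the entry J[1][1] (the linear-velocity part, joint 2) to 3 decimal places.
axis z_1 = (0.0000,0.0000,1.0000); lever o_n−o_1 = (-2.1213,-2.1213,0.0000)
cross product → J_v[:, 1] = (2.1213,-2.1213,0.0000)
J_ω[:, 1] = z_1
entry J[1][1] = -2.1213

-2.121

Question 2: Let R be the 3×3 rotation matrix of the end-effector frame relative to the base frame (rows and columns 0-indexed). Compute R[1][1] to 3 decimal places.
-0.707

End-effector y-axis (col 1 of R) = (0.7071,-0.7071,0.0000)
R[1][1] = -0.7071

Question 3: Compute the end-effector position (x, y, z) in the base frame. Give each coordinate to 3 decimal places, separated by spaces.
after link 1: o_1 = (0.0000, 0.0000, 2.0000)
after link 2: o_2 = (-2.1213, -2.1213, 2.0000)

-2.121 -2.121 2.000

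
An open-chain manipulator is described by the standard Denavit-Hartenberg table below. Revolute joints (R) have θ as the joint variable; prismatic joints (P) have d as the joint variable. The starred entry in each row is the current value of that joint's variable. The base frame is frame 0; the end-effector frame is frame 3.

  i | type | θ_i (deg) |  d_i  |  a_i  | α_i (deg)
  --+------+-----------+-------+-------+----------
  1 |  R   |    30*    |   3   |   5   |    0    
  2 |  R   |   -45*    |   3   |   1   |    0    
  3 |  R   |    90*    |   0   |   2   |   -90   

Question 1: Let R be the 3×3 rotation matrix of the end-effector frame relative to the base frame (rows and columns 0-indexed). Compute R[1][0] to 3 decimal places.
0.966

End-effector x-axis (col 0 of R) = (0.2588,0.9659,0.0000)
R[1][0] = 0.9659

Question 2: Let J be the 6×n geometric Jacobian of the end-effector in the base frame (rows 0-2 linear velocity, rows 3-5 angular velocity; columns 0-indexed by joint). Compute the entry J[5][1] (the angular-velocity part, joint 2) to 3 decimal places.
axis z_1 = (0.0000,0.0000,1.0000); lever o_n−o_1 = (1.4836,1.6730,3.0000)
cross product → J_v[:, 1] = (-1.6730,1.4836,0.0000)
J_ω[:, 1] = z_1
entry J[5][1] = 1.0000

1.000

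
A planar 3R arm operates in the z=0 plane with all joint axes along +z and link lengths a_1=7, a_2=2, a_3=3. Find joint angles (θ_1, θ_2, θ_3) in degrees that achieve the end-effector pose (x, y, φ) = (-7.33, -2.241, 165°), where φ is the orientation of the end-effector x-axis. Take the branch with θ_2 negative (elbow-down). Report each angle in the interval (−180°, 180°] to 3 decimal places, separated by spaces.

wrist centre = target − a_3·(cos φ, sin φ) = (-4.4322, -3.0175)
cos θ_2 = (28.7496−7²−2²)/(2·7·2) = -0.8661; θ_2 = -150.0067° (elbow-down)
β = atan2(-3.0175,-4.4322) = -145.7530°; ψ = atan2(-0.9998,5.2678) = -10.7465°
θ_1 = β − ψ = -135.0065°
θ_3 = φ − θ_1 − θ_2 = 90.0132° (wrapped to (-180°,180°])

-135.006 -150.007 90.013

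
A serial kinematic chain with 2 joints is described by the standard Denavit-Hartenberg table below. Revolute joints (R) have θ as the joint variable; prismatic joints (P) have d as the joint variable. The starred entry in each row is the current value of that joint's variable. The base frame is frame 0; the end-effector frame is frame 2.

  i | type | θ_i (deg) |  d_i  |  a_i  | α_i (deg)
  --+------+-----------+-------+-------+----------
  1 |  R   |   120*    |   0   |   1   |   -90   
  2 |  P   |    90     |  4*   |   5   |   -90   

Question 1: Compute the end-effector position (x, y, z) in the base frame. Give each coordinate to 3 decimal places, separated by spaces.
after link 1: o_1 = (-0.5000, 0.8660, 0.0000)
after link 2: o_2 = (-3.9641, -1.1340, -5.0000)

-3.964 -1.134 -5.000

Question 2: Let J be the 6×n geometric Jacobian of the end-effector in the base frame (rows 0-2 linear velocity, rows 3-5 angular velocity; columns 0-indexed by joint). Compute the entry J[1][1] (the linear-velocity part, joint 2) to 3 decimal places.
-0.500

prismatic axis z_1 = (-0.8660,-0.5000,0.0000)
J_v[:, 1] = z_1; J_ω[:, 1] = (0,0,0)
entry J[1][1] = -0.5000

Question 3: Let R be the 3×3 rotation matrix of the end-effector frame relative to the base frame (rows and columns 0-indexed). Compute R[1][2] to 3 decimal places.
-0.866

End-effector z-axis (col 2 of R) = (0.5000,-0.8660,-0.0000)
R[1][2] = -0.8660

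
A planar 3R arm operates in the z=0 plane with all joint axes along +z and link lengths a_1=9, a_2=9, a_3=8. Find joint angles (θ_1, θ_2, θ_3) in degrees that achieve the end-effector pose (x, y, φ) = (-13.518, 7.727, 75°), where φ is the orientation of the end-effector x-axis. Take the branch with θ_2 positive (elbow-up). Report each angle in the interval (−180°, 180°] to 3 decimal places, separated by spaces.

150.002 59.999 -135.001

wrist centre = target − a_3·(cos φ, sin φ) = (-15.5886, -0.0004)
cos θ_2 = (243.0030−9²−9²)/(2·9·9) = 0.5000; θ_2 = 59.9988° (elbow-up)
β = atan2(-0.0004,-15.5886) = -179.9985°; ψ = atan2(7.7941,13.5002) = 29.9994°
θ_1 = β − ψ = -209.9979°
θ_3 = φ − θ_1 − θ_2 = -135.0009° (wrapped to (-180°,180°])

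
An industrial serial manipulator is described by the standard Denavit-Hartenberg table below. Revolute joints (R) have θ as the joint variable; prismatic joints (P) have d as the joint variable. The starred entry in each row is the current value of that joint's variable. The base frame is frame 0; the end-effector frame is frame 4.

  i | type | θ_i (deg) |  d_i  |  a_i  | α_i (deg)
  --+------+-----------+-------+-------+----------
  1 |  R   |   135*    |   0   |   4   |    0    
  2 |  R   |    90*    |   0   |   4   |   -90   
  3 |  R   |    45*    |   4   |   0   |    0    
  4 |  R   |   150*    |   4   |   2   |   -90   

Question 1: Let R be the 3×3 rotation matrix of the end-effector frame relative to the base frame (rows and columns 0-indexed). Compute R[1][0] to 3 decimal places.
End-effector x-axis (col 0 of R) = (0.6830,0.6830,0.2588)
R[1][0] = 0.6830

0.683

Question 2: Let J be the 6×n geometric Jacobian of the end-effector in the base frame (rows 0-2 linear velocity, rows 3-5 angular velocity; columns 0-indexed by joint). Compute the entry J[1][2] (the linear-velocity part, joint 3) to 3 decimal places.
-0.366

axis z_2 = (0.7071,-0.7071,0.0000); lever o_n−o_2 = (7.0229,-4.2908,0.5176)
cross product → J_v[:, 2] = (-0.3660,-0.3660,1.9319)
J_ω[:, 2] = z_2
entry J[1][2] = -0.3660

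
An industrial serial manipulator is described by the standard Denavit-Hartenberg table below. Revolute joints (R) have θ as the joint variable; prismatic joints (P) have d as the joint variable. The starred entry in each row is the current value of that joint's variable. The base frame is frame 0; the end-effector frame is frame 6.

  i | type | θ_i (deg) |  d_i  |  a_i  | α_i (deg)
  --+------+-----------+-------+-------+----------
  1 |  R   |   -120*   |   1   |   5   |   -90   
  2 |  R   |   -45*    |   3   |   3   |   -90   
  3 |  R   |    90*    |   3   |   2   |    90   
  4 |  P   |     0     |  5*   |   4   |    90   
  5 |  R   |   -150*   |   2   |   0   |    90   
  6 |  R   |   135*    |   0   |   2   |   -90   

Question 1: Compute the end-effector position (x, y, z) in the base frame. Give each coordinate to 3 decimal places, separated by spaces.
after link 1: o_1 = (-2.5000, -4.3301, 1.0000)
after link 2: o_2 = (-0.9626, -7.6672, 3.1213)
after link 3: o_3 = (-3.7553, -8.5044, 1.0000)
after link 4: o_4 = (-8.9872, -9.5662, 4.5355)
after link 5: o_5 = (-8.2801, -8.3415, 5.9497)
after link 6: o_6 = (-9.0907, -7.2961, 7.4497)

-9.091 -7.296 7.450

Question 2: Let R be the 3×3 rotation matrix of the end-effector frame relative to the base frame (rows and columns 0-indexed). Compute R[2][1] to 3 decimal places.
-0.612

End-effector y-axis (col 1 of R) = (-0.1268,0.7803,-0.6124)
R[2][1] = -0.6124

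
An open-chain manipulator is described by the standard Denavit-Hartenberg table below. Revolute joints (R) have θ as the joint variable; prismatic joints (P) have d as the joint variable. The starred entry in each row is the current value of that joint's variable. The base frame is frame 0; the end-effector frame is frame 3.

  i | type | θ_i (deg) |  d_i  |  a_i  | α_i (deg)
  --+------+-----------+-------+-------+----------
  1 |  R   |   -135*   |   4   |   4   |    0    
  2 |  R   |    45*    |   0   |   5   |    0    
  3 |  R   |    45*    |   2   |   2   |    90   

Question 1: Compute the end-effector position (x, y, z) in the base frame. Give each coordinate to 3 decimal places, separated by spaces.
after link 1: o_1 = (-2.8284, -2.8284, 4.0000)
after link 2: o_2 = (-2.8284, -7.8284, 4.0000)
after link 3: o_3 = (-1.4142, -9.2426, 6.0000)

-1.414 -9.243 6.000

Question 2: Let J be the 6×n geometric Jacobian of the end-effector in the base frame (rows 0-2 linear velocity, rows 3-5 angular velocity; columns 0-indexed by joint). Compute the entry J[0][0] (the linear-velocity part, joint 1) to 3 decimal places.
axis z_0 = ẑ; lever o_n−o_0 = (-1.4142,-9.2426,6.0000)
cross product → J_v[:, 0] = (9.2426,-1.4142,0.0000)
J_ω[:, 0] = z_0
entry J[0][0] = 9.2426

9.243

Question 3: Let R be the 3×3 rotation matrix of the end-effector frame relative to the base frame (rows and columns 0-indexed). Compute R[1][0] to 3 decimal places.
-0.707

End-effector x-axis (col 0 of R) = (0.7071,-0.7071,0.0000)
R[1][0] = -0.7071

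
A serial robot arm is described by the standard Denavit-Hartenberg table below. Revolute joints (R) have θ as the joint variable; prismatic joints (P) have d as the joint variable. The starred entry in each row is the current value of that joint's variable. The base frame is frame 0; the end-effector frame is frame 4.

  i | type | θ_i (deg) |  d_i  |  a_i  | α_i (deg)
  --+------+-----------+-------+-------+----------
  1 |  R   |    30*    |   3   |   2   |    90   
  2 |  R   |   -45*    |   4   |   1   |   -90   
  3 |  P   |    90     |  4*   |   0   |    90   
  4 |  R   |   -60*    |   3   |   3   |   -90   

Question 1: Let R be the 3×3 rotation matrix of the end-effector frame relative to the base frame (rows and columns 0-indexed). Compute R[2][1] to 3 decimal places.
0.707

End-effector y-axis (col 1 of R) = (-0.6124,-0.3536,0.7071)
R[2][1] = 0.7071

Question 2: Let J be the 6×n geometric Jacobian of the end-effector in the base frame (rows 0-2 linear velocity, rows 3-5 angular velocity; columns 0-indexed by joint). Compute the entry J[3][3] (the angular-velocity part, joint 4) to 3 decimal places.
axis z_3 = (0.6124,0.3536,-0.7071); lever o_n−o_3 = (-0.5039,1.4411,-3.9584)
cross product → J_v[:, 3] = (-0.3805,2.7803,1.0607)
J_ω[:, 3] = z_3
entry J[3][3] = 0.6124

0.612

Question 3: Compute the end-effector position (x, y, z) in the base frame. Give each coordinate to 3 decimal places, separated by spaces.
6.290 0.745 1.163

after link 1: o_1 = (1.7321, 1.0000, 3.0000)
after link 2: o_2 = (4.3444, -2.1105, 2.2929)
after link 3: o_3 = (6.7939, -0.6963, 5.1213)
after link 4: o_4 = (6.2900, 0.7448, 1.1629)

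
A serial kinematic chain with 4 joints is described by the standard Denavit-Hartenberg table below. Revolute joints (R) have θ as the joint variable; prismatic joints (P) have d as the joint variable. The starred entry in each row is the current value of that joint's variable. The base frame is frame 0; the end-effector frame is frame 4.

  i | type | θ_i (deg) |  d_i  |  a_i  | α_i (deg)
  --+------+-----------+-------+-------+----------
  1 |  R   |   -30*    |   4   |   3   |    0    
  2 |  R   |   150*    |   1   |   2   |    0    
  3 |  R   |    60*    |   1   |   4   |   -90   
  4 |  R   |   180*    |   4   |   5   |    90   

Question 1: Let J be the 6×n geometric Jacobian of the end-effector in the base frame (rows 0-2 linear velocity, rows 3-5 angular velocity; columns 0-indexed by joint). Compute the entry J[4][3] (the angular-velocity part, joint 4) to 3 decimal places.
axis z_3 = (0.0000,-1.0000,0.0000); lever o_n−o_3 = (5.0000,-4.0000,0.0000)
cross product → J_v[:, 3] = (0.0000,0.0000,5.0000)
J_ω[:, 3] = z_3
entry J[4][3] = -1.0000

-1.000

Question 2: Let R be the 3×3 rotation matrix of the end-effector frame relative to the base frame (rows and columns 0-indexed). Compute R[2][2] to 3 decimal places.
-1.000

End-effector z-axis (col 2 of R) = (-0.0000,-0.0000,-1.0000)
R[2][2] = -1.0000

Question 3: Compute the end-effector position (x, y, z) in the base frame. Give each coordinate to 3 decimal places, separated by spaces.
2.598 -3.768 6.000

after link 1: o_1 = (2.5981, -1.5000, 4.0000)
after link 2: o_2 = (1.5981, 0.2321, 5.0000)
after link 3: o_3 = (-2.4019, 0.2321, 6.0000)
after link 4: o_4 = (2.5981, -3.7679, 6.0000)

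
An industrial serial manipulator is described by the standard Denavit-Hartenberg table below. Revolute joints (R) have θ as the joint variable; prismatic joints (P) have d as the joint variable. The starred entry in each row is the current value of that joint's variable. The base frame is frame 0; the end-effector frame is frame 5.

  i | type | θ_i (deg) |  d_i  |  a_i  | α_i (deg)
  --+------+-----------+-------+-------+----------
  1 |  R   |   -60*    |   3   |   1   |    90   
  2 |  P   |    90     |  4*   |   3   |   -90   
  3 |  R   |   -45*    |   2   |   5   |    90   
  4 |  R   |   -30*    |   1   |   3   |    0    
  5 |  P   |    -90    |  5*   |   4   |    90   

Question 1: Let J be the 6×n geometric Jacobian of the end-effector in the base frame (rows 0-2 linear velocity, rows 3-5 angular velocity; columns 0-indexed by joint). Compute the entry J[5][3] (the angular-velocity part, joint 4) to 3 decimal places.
axis z_3 = (-0.6124,-0.3536,-0.7071); lever o_n−o_3 = (-1.5584,-6.6318,-3.8197)
cross product → J_v[:, 3] = (-3.3389,-1.2371,3.5101)
J_ω[:, 3] = z_3
entry J[5][3] = -0.7071

-0.707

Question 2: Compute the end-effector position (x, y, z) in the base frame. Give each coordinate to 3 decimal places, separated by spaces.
-8.584 -9.534 5.716

after link 1: o_1 = (0.5000, -0.8660, 3.0000)
after link 2: o_2 = (-2.9641, -2.8660, 6.0000)
after link 3: o_3 = (-7.0260, -2.9017, 9.5355)
after link 4: o_4 = (-8.4793, -5.4729, 10.6655)
after link 5: o_5 = (-8.5844, -9.5336, 5.7158)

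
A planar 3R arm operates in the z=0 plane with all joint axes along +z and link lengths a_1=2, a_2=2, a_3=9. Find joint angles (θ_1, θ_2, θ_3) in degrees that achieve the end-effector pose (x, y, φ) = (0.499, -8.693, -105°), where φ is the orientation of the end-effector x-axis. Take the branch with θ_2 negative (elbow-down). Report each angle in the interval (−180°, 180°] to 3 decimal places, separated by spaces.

wrist centre = target − a_3·(cos φ, sin φ) = (2.8284, 0.0003)
cos θ_2 = (7.9997−2²−2²)/(2·2·2) = -0.0000; θ_2 = -90.0023° (elbow-down)
β = atan2(0.0003,2.8284) = 0.0067°; ψ = atan2(-2.0000,1.9999) = -45.0011°
θ_1 = β − ψ = 45.0079°
θ_3 = φ − θ_1 − θ_2 = -60.0056° (wrapped to (-180°,180°])

45.008 -90.002 -60.006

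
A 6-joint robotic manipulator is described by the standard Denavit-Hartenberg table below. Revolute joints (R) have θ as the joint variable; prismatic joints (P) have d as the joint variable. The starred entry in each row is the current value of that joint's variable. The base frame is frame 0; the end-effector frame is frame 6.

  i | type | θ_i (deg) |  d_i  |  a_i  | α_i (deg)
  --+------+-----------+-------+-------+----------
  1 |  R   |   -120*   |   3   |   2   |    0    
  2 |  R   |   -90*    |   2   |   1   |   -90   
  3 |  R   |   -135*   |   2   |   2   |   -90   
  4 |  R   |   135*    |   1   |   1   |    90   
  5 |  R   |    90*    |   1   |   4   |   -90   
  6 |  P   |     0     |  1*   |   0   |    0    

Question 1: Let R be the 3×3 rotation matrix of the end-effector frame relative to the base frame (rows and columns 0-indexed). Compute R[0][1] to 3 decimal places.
-0.787

End-effector y-axis (col 1 of R) = (-0.7866,-0.3624,-0.5000)
R[0][1] = -0.7866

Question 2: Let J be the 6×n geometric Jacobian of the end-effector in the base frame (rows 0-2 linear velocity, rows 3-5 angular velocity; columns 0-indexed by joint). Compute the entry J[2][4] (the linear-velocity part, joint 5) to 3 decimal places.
axis z_4 = (0.7866,0.3624,0.5000); lever o_n−o_4 = (-1.5835,0.9142,3.8284)
cross product → J_v[:, 4] = (0.9302,-3.8030,1.2929)
J_ω[:, 4] = z_4
entry J[2][4] = 1.2929

1.293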